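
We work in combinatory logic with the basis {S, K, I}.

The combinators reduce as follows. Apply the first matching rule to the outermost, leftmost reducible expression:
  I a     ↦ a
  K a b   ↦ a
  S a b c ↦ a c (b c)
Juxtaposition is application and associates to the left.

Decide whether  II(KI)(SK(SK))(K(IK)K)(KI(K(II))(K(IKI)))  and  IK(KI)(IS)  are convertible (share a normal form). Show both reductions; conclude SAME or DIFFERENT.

Answer: DIFFERENT — A ⇓ K(K(KI)), B ⇓ KI

Reduction:
Term A:
  start: II(KI)(SK(SK))(K(IK)K)(KI(K(II))(K(IKI)))
  [1] I(KI)(SK(SK))(K(IK)K)(KI(K(II))(K(IKI)))
  [2] KI(SK(SK))(K(IK)K)(KI(K(II))(K(IKI)))
  [3] I(K(IK)K)(KI(K(II))(K(IKI)))
  [4] K(IK)K(KI(K(II))(K(IKI)))
  [5] IK(KI(K(II))(K(IKI)))
  [6] K(KI(K(II))(K(IKI)))
  [7] K(I(K(IKI)))
  [8] K(K(IKI))
  [9] K(K(KI))

Term B:
  start: IK(KI)(IS)
  [1] K(KI)(IS)
  [2] KI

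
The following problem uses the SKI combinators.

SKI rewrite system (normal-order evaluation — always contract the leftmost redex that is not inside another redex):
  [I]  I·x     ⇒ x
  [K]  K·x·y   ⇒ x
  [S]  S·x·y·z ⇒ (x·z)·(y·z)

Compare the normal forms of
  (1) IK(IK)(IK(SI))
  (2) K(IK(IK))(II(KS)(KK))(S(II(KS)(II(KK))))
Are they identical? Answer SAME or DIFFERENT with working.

Answer: SAME — A ⇓ K, B ⇓ K

Reduction:
Term A:
  start: IK(IK)(IK(SI))
  [1] K(IK)(IK(SI))
  [2] IK
  [3] K

Term B:
  start: K(IK(IK))(II(KS)(KK))(S(II(KS)(II(KK))))
  [1] IK(IK)(S(II(KS)(II(KK))))
  [2] K(IK)(S(II(KS)(II(KK))))
  [3] IK
  [4] K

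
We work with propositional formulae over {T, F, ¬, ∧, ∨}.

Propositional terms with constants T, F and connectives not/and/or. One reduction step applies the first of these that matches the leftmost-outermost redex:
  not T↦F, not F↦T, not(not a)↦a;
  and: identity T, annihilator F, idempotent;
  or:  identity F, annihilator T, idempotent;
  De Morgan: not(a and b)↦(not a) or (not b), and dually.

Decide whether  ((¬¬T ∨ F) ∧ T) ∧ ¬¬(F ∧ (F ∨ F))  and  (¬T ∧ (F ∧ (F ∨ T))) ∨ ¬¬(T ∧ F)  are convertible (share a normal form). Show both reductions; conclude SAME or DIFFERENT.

Term A:
  start: ((¬¬T ∨ F) ∧ T) ∧ ¬¬(F ∧ (F ∨ F))
  step 1: (¬¬T ∨ F) ∧ ¬¬(F ∧ (F ∨ F))
  step 2: ¬¬T ∧ ¬¬(F ∧ (F ∨ F))
  step 3: T ∧ ¬¬(F ∧ (F ∨ F))
  step 4: ¬¬(F ∧ (F ∨ F))
  step 5: F ∧ (F ∨ F)
  step 6: F

Term B:
  start: (¬T ∧ (F ∧ (F ∨ T))) ∨ ¬¬(T ∧ F)
  step 1: (F ∧ (F ∧ (F ∨ T))) ∨ ¬¬(T ∧ F)
  step 2: F ∨ ¬¬(T ∧ F)
  step 3: ¬¬(T ∧ F)
  step 4: T ∧ F
  step 5: F

Answer: SAME — A ⇓ F, B ⇓ F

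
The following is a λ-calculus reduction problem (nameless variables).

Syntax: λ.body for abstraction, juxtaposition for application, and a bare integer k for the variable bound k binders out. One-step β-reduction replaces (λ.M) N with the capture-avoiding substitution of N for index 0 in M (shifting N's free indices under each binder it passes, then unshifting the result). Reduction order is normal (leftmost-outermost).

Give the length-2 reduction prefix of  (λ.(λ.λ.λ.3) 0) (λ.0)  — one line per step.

Answer: after 2 steps: λ.λ.λ.0

Working:
  start: (λ.(λ.λ.λ.3) 0) (λ.0)
  step 1: (λ.λ.λ.λ.0) (λ.0)
  step 2: λ.λ.λ.0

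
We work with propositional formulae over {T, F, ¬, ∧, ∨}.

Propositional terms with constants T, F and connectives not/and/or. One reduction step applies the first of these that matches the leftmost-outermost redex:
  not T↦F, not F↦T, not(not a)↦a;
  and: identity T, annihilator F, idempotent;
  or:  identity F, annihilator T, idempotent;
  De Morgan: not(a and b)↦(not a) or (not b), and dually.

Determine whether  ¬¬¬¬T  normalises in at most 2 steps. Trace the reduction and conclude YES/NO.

  start: ¬¬¬¬T
  step 1: ¬¬T
  step 2: T

Answer: YES — reaches normal form T in 2 ≤ 2 steps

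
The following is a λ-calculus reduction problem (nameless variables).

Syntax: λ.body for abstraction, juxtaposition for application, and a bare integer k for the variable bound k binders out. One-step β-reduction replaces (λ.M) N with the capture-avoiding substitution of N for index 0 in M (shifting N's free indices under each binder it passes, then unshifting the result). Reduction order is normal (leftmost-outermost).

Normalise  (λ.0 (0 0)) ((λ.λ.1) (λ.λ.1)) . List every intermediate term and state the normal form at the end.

Answer: normal form = λ.λ.1  (in 3 steps)

Working:
  start: (λ.0 (0 0)) ((λ.λ.1) (λ.λ.1))
  step 1: (λ.λ.1) (λ.λ.1) ((λ.λ.1) (λ.λ.1) ((λ.λ.1) (λ.λ.1)))
  step 2: (λ.λ.λ.1) ((λ.λ.1) (λ.λ.1) ((λ.λ.1) (λ.λ.1)))
  step 3: λ.λ.1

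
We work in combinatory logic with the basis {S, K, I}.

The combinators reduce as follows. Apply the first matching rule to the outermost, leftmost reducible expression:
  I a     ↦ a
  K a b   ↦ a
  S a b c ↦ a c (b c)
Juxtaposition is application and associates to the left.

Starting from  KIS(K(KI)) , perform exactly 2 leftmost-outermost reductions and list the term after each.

Answer: after 2 steps: K(KI)

Derivation:
  start: KIS(K(KI))
  →1  I(K(KI))
  →2  K(KI)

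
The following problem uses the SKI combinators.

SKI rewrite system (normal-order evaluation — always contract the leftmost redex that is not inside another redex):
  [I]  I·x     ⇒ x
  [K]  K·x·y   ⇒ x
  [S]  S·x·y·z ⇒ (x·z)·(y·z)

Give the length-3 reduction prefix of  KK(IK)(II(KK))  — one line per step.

  start: KK(IK)(II(KK))
  [1] K(II(KK))
  [2] K(I(KK))
  [3] K(KK)

Answer: after 3 steps: K(KK)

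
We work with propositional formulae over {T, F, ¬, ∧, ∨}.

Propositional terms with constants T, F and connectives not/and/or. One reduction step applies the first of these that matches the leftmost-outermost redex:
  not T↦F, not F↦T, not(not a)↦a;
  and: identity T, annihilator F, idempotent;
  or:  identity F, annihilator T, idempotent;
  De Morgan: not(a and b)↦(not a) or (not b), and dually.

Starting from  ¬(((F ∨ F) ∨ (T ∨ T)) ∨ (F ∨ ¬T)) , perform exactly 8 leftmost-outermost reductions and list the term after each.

Answer: after 8 steps: ¬T ∧ ¬(F ∨ ¬T)

Working:
  start: ¬(((F ∨ F) ∨ (T ∨ T)) ∨ (F ∨ ¬T))
  [1] ¬((F ∨ F) ∨ (T ∨ T)) ∧ ¬(F ∨ ¬T)
  [2] (¬(F ∨ F) ∧ ¬(T ∨ T)) ∧ ¬(F ∨ ¬T)
  [3] ((¬F ∧ ¬F) ∧ ¬(T ∨ T)) ∧ ¬(F ∨ ¬T)
  [4] (¬F ∧ ¬(T ∨ T)) ∧ ¬(F ∨ ¬T)
  [5] (T ∧ ¬(T ∨ T)) ∧ ¬(F ∨ ¬T)
  [6] ¬(T ∨ T) ∧ ¬(F ∨ ¬T)
  [7] (¬T ∧ ¬T) ∧ ¬(F ∨ ¬T)
  [8] ¬T ∧ ¬(F ∨ ¬T)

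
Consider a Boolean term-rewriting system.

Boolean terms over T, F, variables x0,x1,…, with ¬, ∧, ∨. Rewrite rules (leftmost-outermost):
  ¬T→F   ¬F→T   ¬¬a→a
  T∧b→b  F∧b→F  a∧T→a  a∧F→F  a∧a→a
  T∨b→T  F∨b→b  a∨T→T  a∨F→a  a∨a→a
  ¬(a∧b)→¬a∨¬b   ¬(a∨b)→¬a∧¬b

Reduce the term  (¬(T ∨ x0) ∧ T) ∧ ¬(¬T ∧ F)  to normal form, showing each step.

  start: (¬(T ∨ x0) ∧ T) ∧ ¬(¬T ∧ F)
  [1] ¬(T ∨ x0) ∧ ¬(¬T ∧ F)
  [2] (¬T ∧ ¬x0) ∧ ¬(¬T ∧ F)
  [3] (F ∧ ¬x0) ∧ ¬(¬T ∧ F)
  [4] F ∧ ¬(¬T ∧ F)
  [5] F

Answer: normal form = F  (in 5 steps)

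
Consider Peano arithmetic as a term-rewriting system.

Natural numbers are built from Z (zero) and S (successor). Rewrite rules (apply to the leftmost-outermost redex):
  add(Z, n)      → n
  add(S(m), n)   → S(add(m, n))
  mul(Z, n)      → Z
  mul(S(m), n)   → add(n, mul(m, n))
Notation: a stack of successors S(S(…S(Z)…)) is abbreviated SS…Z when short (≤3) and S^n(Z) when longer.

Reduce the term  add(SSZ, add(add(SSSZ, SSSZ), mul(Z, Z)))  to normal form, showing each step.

Answer: normal form = S^8(Z)  (in 15 steps)

Reduction:
  start: add(SSZ, add(add(SSSZ, SSSZ), mul(Z, Z)))
  →1  S(add(SZ, add(add(SSSZ, SSSZ), mul(Z, Z))))
  →2  S(S(add(Z, add(add(SSSZ, SSSZ), mul(Z, Z)))))
  →3  S(S(add(add(SSSZ, SSSZ), mul(Z, Z))))
  →4  S(S(add(S(add(SSZ, SSSZ)), mul(Z, Z))))
  →5  S(S(S(add(add(SSZ, SSSZ), mul(Z, Z)))))
  →6  S(S(S(add(S(add(SZ, SSSZ)), mul(Z, Z)))))
  →7  S(S(S(S(add(add(SZ, SSSZ), mul(Z, Z))))))
  →8  S(S(S(S(add(S(add(Z, SSSZ)), mul(Z, Z))))))
  →9  S(S(S(S(S(add(add(Z, SSSZ), mul(Z, Z)))))))
  →10  S(S(S(S(S(add(SSSZ, mul(Z, Z)))))))
  →11  S(S(S(S(S(S(add(SSZ, mul(Z, Z))))))))
  →12  S(S(S(S(S(S(S(add(SZ, mul(Z, Z)))))))))
  →13  S(S(S(S(S(S(S(S(add(Z, mul(Z, Z))))))))))
  →14  S(S(S(S(S(S(S(S(mul(Z, Z)))))))))
  →15  S^8(Z)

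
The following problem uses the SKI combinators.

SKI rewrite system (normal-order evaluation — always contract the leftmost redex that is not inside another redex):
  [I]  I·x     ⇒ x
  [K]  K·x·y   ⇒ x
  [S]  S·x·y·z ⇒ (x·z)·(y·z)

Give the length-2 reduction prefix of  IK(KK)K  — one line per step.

  start: IK(KK)K
  [1] K(KK)K
  [2] KK

Answer: after 2 steps: KK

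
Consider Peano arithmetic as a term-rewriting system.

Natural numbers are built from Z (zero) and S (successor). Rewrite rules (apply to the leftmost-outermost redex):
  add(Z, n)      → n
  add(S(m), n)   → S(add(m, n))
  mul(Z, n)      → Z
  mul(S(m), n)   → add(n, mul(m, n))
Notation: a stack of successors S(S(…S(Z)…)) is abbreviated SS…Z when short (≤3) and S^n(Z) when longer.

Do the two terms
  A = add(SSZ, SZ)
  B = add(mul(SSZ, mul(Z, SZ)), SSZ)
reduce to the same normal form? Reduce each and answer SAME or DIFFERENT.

Answer: DIFFERENT — A ⇓ SSSZ, B ⇓ SSZ

Reduction:
Term A:
  start: add(SSZ, SZ)
  →1  S(add(SZ, SZ))
  →2  S(S(add(Z, SZ)))
  →3  SSSZ

Term B:
  start: add(mul(SSZ, mul(Z, SZ)), SSZ)
  →1  add(add(mul(Z, SZ), mul(SZ, mul(Z, SZ))), SSZ)
  →2  add(add(Z, mul(SZ, mul(Z, SZ))), SSZ)
  →3  add(mul(SZ, mul(Z, SZ)), SSZ)
  →4  add(add(mul(Z, SZ), mul(Z, mul(Z, SZ))), SSZ)
  →5  add(add(Z, mul(Z, mul(Z, SZ))), SSZ)
  →6  add(mul(Z, mul(Z, SZ)), SSZ)
  →7  add(Z, SSZ)
  →8  SSZ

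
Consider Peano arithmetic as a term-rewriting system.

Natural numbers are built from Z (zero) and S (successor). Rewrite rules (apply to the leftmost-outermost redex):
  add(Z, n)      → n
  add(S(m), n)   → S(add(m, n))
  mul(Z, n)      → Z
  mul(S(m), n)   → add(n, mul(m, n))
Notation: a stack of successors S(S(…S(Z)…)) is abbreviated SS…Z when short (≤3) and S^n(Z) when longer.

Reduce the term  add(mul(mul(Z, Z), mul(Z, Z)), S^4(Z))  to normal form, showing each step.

Answer: normal form = S^4(Z)  (in 3 steps)

Working:
  start: add(mul(mul(Z, Z), mul(Z, Z)), S^4(Z))
  [1] add(mul(Z, mul(Z, Z)), S^4(Z))
  [2] add(Z, S^4(Z))
  [3] S^4(Z)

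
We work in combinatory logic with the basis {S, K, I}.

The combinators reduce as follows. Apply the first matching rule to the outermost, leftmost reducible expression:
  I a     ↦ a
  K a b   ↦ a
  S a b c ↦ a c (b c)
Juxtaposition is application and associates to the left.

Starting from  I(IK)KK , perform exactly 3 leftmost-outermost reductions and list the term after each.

Answer: after 3 steps: K

Reduction:
  start: I(IK)KK
  →1  IKKK
  →2  KKK
  →3  K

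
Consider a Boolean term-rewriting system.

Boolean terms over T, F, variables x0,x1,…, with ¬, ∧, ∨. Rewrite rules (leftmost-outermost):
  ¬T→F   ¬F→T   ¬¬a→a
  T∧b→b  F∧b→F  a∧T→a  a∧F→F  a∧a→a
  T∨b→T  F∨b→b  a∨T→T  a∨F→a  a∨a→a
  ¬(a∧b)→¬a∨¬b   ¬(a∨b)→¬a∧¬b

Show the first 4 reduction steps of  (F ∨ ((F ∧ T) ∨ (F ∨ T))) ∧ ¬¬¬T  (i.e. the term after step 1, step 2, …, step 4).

  start: (F ∨ ((F ∧ T) ∨ (F ∨ T))) ∧ ¬¬¬T
  [1] ((F ∧ T) ∨ (F ∨ T)) ∧ ¬¬¬T
  [2] (F ∨ (F ∨ T)) ∧ ¬¬¬T
  [3] (F ∨ T) ∧ ¬¬¬T
  [4] T ∧ ¬¬¬T

Answer: after 4 steps: T ∧ ¬¬¬T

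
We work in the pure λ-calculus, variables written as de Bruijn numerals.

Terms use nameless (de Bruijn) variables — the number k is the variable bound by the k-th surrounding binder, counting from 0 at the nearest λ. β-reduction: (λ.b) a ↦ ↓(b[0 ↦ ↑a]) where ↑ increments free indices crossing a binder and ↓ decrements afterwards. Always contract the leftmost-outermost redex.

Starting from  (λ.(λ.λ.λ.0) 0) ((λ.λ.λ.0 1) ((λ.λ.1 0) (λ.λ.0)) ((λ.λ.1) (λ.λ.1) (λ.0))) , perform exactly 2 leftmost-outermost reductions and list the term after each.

Answer: after 2 steps: λ.λ.0

Reduction:
  start: (λ.(λ.λ.λ.0) 0) ((λ.λ.λ.0 1) ((λ.λ.1 0) (λ.λ.0)) ((λ.λ.1) (λ.λ.1) (λ.0)))
  →1  (λ.λ.λ.0) ((λ.λ.λ.0 1) ((λ.λ.1 0) (λ.λ.0)) ((λ.λ.1) (λ.λ.1) (λ.0)))
  →2  λ.λ.0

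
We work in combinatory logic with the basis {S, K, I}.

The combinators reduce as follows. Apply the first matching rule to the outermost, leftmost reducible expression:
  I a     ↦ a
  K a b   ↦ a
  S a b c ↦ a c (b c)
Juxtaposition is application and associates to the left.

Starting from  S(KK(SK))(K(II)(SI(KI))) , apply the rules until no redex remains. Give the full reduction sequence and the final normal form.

  start: S(KK(SK))(K(II)(SI(KI)))
  step 1: SK(K(II)(SI(KI)))
  step 2: SK(II)
  step 3: SKI

Answer: normal form = SKI  (in 3 steps)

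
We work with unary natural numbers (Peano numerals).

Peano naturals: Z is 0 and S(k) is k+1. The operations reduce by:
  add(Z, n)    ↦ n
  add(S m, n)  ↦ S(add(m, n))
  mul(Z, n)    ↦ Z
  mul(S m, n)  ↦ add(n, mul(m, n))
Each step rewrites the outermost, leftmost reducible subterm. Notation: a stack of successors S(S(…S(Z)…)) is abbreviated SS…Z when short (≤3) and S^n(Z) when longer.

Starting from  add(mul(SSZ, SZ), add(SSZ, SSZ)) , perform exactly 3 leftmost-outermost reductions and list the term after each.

  start: add(mul(SSZ, SZ), add(SSZ, SSZ))
  →1  add(add(SZ, mul(SZ, SZ)), add(SSZ, SSZ))
  →2  add(S(add(Z, mul(SZ, SZ))), add(SSZ, SSZ))
  →3  S(add(add(Z, mul(SZ, SZ)), add(SSZ, SSZ)))

Answer: after 3 steps: S(add(add(Z, mul(SZ, SZ)), add(SSZ, SSZ)))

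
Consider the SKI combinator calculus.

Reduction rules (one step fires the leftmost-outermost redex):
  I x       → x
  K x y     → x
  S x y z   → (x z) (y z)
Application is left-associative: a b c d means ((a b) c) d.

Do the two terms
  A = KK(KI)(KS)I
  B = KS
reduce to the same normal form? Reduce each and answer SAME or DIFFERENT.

Answer: SAME — A ⇓ KS, B ⇓ KS

Working:
Term A:
  start: KK(KI)(KS)I
  [1] K(KS)I
  [2] KS

Term B:
  start: KS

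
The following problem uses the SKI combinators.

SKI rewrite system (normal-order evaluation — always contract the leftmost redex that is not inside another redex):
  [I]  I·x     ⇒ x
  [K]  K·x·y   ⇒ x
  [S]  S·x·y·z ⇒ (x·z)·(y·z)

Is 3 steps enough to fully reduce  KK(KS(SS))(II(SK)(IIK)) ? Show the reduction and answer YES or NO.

Answer: NO — after 3 steps the term is K(SK(IIK)), not yet normal

Reduction:
  start: KK(KS(SS))(II(SK)(IIK))
  →1  K(II(SK)(IIK))
  →2  K(I(SK)(IIK))
  →3  K(SK(IIK))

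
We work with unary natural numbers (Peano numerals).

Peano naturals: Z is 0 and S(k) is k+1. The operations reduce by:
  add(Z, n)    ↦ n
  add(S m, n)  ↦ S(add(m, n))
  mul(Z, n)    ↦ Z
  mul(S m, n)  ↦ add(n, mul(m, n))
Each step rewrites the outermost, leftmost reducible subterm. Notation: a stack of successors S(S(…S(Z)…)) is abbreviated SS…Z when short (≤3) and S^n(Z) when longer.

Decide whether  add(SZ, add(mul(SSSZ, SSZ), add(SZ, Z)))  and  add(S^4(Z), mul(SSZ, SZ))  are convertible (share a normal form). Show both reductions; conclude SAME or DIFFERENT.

Answer: DIFFERENT — A ⇓ S^8(Z), B ⇓ S^6(Z)

Reduction:
Term A:
  start: add(SZ, add(mul(SSSZ, SSZ), add(SZ, Z)))
  [1] S(add(Z, add(mul(SSSZ, SSZ), add(SZ, Z))))
  [2] S(add(mul(SSSZ, SSZ), add(SZ, Z)))
  [3] S(add(add(SSZ, mul(SSZ, SSZ)), add(SZ, Z)))
  [4] S(add(S(add(SZ, mul(SSZ, SSZ))), add(SZ, Z)))
  [5] S(S(add(add(SZ, mul(SSZ, SSZ)), add(SZ, Z))))
  [6] S(S(add(S(add(Z, mul(SSZ, SSZ))), add(SZ, Z))))
  [7] S(S(S(add(add(Z, mul(SSZ, SSZ)), add(SZ, Z)))))
  [8] S(S(S(add(mul(SSZ, SSZ), add(SZ, Z)))))
  [9] S(S(S(add(add(SSZ, mul(SZ, SSZ)), add(SZ, Z)))))
  [10] S(S(S(add(S(add(SZ, mul(SZ, SSZ))), add(SZ, Z)))))
  [11] S(S(S(S(add(add(SZ, mul(SZ, SSZ)), add(SZ, Z))))))
  [12] S(S(S(S(add(S(add(Z, mul(SZ, SSZ))), add(SZ, Z))))))
  [13] S(S(S(S(S(add(add(Z, mul(SZ, SSZ)), add(SZ, Z)))))))
  [14] S(S(S(S(S(add(mul(SZ, SSZ), add(SZ, Z)))))))
  [15] S(S(S(S(S(add(add(SSZ, mul(Z, SSZ)), add(SZ, Z)))))))
  [16] S(S(S(S(S(add(S(add(SZ, mul(Z, SSZ))), add(SZ, Z)))))))
  [17] S(S(S(S(S(S(add(add(SZ, mul(Z, SSZ)), add(SZ, Z))))))))
  [18] S(S(S(S(S(S(add(S(add(Z, mul(Z, SSZ))), add(SZ, Z))))))))
  [19] S(S(S(S(S(S(S(add(add(Z, mul(Z, SSZ)), add(SZ, Z)))))))))
  [20] S(S(S(S(S(S(S(add(mul(Z, SSZ), add(SZ, Z)))))))))
  [21] S(S(S(S(S(S(S(add(Z, add(SZ, Z)))))))))
  [22] S(S(S(S(S(S(S(add(SZ, Z))))))))
  [23] S(S(S(S(S(S(S(S(add(Z, Z)))))))))
  [24] S^8(Z)

Term B:
  start: add(S^4(Z), mul(SSZ, SZ))
  [1] S(add(SSSZ, mul(SSZ, SZ)))
  [2] S(S(add(SSZ, mul(SSZ, SZ))))
  [3] S(S(S(add(SZ, mul(SSZ, SZ)))))
  [4] S(S(S(S(add(Z, mul(SSZ, SZ))))))
  [5] S(S(S(S(mul(SSZ, SZ)))))
  [6] S(S(S(S(add(SZ, mul(SZ, SZ))))))
  [7] S(S(S(S(S(add(Z, mul(SZ, SZ)))))))
  [8] S(S(S(S(S(mul(SZ, SZ))))))
  [9] S(S(S(S(S(add(SZ, mul(Z, SZ)))))))
  [10] S(S(S(S(S(S(add(Z, mul(Z, SZ))))))))
  [11] S(S(S(S(S(S(mul(Z, SZ)))))))
  [12] S^6(Z)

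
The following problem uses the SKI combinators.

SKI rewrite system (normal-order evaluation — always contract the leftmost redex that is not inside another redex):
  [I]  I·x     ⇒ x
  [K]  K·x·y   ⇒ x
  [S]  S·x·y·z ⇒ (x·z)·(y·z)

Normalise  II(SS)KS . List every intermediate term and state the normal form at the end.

Answer: normal form = SS(KS)  (in 3 steps)

Working:
  start: II(SS)KS
  step 1: I(SS)KS
  step 2: SSKS
  step 3: SS(KS)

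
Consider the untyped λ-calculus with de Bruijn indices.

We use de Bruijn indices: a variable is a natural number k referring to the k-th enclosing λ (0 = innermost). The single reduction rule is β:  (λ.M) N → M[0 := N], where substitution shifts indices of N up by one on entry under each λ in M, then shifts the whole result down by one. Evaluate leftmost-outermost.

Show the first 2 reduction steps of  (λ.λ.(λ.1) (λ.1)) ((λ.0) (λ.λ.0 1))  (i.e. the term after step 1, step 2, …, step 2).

  start: (λ.λ.(λ.1) (λ.1)) ((λ.0) (λ.λ.0 1))
  →1  λ.(λ.1) (λ.1)
  →2  λ.0

Answer: after 2 steps: λ.0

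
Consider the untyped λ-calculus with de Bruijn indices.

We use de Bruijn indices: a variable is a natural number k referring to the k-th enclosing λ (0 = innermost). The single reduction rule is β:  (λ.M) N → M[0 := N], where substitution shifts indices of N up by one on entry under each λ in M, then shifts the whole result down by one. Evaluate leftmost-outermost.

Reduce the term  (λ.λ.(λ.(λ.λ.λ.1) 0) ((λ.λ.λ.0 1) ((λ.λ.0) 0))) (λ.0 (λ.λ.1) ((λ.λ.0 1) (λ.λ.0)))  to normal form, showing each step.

Answer: normal form = λ.λ.λ.1  (in 3 steps)

Derivation:
  start: (λ.λ.(λ.(λ.λ.λ.1) 0) ((λ.λ.λ.0 1) ((λ.λ.0) 0))) (λ.0 (λ.λ.1) ((λ.λ.0 1) (λ.λ.0)))
  [1] λ.(λ.(λ.λ.λ.1) 0) ((λ.λ.λ.0 1) ((λ.λ.0) 0))
  [2] λ.(λ.λ.λ.1) ((λ.λ.λ.0 1) ((λ.λ.0) 0))
  [3] λ.λ.λ.1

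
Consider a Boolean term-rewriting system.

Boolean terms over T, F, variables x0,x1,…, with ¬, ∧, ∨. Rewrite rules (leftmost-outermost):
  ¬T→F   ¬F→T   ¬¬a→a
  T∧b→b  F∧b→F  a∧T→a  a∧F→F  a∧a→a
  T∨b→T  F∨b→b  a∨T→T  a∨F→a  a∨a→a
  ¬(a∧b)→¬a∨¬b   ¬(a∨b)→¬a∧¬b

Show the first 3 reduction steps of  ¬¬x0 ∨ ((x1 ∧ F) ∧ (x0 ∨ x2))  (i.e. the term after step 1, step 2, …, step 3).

  start: ¬¬x0 ∨ ((x1 ∧ F) ∧ (x0 ∨ x2))
  →1  x0 ∨ ((x1 ∧ F) ∧ (x0 ∨ x2))
  →2  x0 ∨ (F ∧ (x0 ∨ x2))
  →3  x0 ∨ F

Answer: after 3 steps: x0 ∨ F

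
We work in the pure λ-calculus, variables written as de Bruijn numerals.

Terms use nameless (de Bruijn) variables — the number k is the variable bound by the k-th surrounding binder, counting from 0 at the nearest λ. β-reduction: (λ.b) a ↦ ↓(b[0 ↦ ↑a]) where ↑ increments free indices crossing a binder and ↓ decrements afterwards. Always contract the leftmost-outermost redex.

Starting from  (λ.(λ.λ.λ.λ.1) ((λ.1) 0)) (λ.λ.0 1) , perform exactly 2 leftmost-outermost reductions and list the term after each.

Answer: after 2 steps: λ.λ.λ.1

Working:
  start: (λ.(λ.λ.λ.λ.1) ((λ.1) 0)) (λ.λ.0 1)
  step 1: (λ.λ.λ.λ.1) ((λ.λ.λ.0 1) (λ.λ.0 1))
  step 2: λ.λ.λ.1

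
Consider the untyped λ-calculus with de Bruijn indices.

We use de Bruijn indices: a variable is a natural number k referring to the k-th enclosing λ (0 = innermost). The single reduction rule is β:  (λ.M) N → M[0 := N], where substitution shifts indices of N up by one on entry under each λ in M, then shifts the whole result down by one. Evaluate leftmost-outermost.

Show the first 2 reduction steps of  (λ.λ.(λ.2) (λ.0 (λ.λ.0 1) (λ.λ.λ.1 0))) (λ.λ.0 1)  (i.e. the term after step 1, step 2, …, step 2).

  start: (λ.λ.(λ.2) (λ.0 (λ.λ.0 1) (λ.λ.λ.1 0))) (λ.λ.0 1)
  [1] λ.(λ.λ.λ.0 1) (λ.0 (λ.λ.0 1) (λ.λ.λ.1 0))
  [2] λ.λ.λ.0 1

Answer: after 2 steps: λ.λ.λ.0 1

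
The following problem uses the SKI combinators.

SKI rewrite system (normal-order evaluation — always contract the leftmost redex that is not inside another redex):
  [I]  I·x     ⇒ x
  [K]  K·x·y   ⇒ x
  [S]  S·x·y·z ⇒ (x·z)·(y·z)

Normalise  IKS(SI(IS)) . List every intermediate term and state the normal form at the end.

  start: IKS(SI(IS))
  step 1: KS(SI(IS))
  step 2: S

Answer: normal form = S  (in 2 steps)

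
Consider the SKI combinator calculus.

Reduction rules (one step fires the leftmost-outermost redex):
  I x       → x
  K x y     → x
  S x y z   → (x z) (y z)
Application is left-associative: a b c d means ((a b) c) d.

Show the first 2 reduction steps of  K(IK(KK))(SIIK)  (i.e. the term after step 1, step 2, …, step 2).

Answer: after 2 steps: K(KK)

Reduction:
  start: K(IK(KK))(SIIK)
  [1] IK(KK)
  [2] K(KK)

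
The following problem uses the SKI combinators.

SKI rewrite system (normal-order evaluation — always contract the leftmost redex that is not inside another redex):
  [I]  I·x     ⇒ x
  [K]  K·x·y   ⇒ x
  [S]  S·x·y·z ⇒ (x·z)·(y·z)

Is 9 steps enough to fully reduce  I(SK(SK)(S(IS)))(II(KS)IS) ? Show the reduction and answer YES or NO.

  start: I(SK(SK)(S(IS)))(II(KS)IS)
  [1] SK(SK)(S(IS))(II(KS)IS)
  [2] K(S(IS))(SK(S(IS)))(II(KS)IS)
  [3] S(IS)(II(KS)IS)
  [4] SS(II(KS)IS)
  [5] SS(I(KS)IS)
  [6] SS(KSIS)
  [7] SS(SS)

Answer: YES — reaches normal form SS(SS) in 7 ≤ 9 steps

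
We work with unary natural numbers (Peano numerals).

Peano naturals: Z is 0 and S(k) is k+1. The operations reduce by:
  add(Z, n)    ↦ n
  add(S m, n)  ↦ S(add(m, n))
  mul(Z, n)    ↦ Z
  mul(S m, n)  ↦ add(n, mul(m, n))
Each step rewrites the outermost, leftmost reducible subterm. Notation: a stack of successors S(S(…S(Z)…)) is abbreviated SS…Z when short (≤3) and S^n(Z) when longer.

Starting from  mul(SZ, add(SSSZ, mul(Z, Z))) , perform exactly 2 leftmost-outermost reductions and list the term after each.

  start: mul(SZ, add(SSSZ, mul(Z, Z)))
  [1] add(add(SSSZ, mul(Z, Z)), mul(Z, add(SSSZ, mul(Z, Z))))
  [2] add(S(add(SSZ, mul(Z, Z))), mul(Z, add(SSSZ, mul(Z, Z))))

Answer: after 2 steps: add(S(add(SSZ, mul(Z, Z))), mul(Z, add(SSSZ, mul(Z, Z))))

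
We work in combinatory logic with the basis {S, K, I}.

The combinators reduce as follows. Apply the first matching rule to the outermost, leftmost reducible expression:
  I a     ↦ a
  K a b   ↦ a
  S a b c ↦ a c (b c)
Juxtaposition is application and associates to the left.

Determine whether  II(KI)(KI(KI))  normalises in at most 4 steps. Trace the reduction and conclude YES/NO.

Answer: YES — reaches normal form I in 3 ≤ 4 steps

Reduction:
  start: II(KI)(KI(KI))
  [1] I(KI)(KI(KI))
  [2] KI(KI(KI))
  [3] I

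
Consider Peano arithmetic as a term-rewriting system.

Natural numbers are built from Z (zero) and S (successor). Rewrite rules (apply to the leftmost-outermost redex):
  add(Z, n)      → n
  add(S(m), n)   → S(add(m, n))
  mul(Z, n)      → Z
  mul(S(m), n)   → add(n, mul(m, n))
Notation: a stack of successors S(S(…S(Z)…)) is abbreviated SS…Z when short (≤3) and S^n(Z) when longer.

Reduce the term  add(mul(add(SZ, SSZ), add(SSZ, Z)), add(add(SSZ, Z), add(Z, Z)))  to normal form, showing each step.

Answer: normal form = S^8(Z)  (in 38 steps)

Reduction:
  start: add(mul(add(SZ, SSZ), add(SSZ, Z)), add(add(SSZ, Z), add(Z, Z)))
  →1  add(mul(S(add(Z, SSZ)), add(SSZ, Z)), add(add(SSZ, Z), add(Z, Z)))
  →2  add(add(add(SSZ, Z), mul(add(Z, SSZ), add(SSZ, Z))), add(add(SSZ, Z), add(Z, Z)))
  →3  add(add(S(add(SZ, Z)), mul(add(Z, SSZ), add(SSZ, Z))), add(add(SSZ, Z), add(Z, Z)))
  →4  add(S(add(add(SZ, Z), mul(add(Z, SSZ), add(SSZ, Z)))), add(add(SSZ, Z), add(Z, Z)))
  →5  S(add(add(add(SZ, Z), mul(add(Z, SSZ), add(SSZ, Z))), add(add(SSZ, Z), add(Z, Z))))
  →6  S(add(add(S(add(Z, Z)), mul(add(Z, SSZ), add(SSZ, Z))), add(add(SSZ, Z), add(Z, Z))))
  →7  S(add(S(add(add(Z, Z), mul(add(Z, SSZ), add(SSZ, Z)))), add(add(SSZ, Z), add(Z, Z))))
  →8  S(S(add(add(add(Z, Z), mul(add(Z, SSZ), add(SSZ, Z))), add(add(SSZ, Z), add(Z, Z)))))
  →9  S(S(add(add(Z, mul(add(Z, SSZ), add(SSZ, Z))), add(add(SSZ, Z), add(Z, Z)))))
  →10  S(S(add(mul(add(Z, SSZ), add(SSZ, Z)), add(add(SSZ, Z), add(Z, Z)))))
  →11  S(S(add(mul(SSZ, add(SSZ, Z)), add(add(SSZ, Z), add(Z, Z)))))
  →12  S(S(add(add(add(SSZ, Z), mul(SZ, add(SSZ, Z))), add(add(SSZ, Z), add(Z, Z)))))
  →13  S(S(add(add(S(add(SZ, Z)), mul(SZ, add(SSZ, Z))), add(add(SSZ, Z), add(Z, Z)))))
  →14  S(S(add(S(add(add(SZ, Z), mul(SZ, add(SSZ, Z)))), add(add(SSZ, Z), add(Z, Z)))))
  →15  S(S(S(add(add(add(SZ, Z), mul(SZ, add(SSZ, Z))), add(add(SSZ, Z), add(Z, Z))))))
  →16  S(S(S(add(add(S(add(Z, Z)), mul(SZ, add(SSZ, Z))), add(add(SSZ, Z), add(Z, Z))))))
  →17  S(S(S(add(S(add(add(Z, Z), mul(SZ, add(SSZ, Z)))), add(add(SSZ, Z), add(Z, Z))))))
  →18  S(S(S(S(add(add(add(Z, Z), mul(SZ, add(SSZ, Z))), add(add(SSZ, Z), add(Z, Z)))))))
  →19  S(S(S(S(add(add(Z, mul(SZ, add(SSZ, Z))), add(add(SSZ, Z), add(Z, Z)))))))
  →20  S(S(S(S(add(mul(SZ, add(SSZ, Z)), add(add(SSZ, Z), add(Z, Z)))))))
  →21  S(S(S(S(add(add(add(SSZ, Z), mul(Z, add(SSZ, Z))), add(add(SSZ, Z), add(Z, Z)))))))
  →22  S(S(S(S(add(add(S(add(SZ, Z)), mul(Z, add(SSZ, Z))), add(add(SSZ, Z), add(Z, Z)))))))
  →23  S(S(S(S(add(S(add(add(SZ, Z), mul(Z, add(SSZ, Z)))), add(add(SSZ, Z), add(Z, Z)))))))
  →24  S(S(S(S(S(add(add(add(SZ, Z), mul(Z, add(SSZ, Z))), add(add(SSZ, Z), add(Z, Z))))))))
  →25  S(S(S(S(S(add(add(S(add(Z, Z)), mul(Z, add(SSZ, Z))), add(add(SSZ, Z), add(Z, Z))))))))
  →26  S(S(S(S(S(add(S(add(add(Z, Z), mul(Z, add(SSZ, Z)))), add(add(SSZ, Z), add(Z, Z))))))))
  →27  S(S(S(S(S(S(add(add(add(Z, Z), mul(Z, add(SSZ, Z))), add(add(SSZ, Z), add(Z, Z)))))))))
  →28  S(S(S(S(S(S(add(add(Z, mul(Z, add(SSZ, Z))), add(add(SSZ, Z), add(Z, Z)))))))))
  →29  S(S(S(S(S(S(add(mul(Z, add(SSZ, Z)), add(add(SSZ, Z), add(Z, Z)))))))))
  →30  S(S(S(S(S(S(add(Z, add(add(SSZ, Z), add(Z, Z)))))))))
  →31  S(S(S(S(S(S(add(add(SSZ, Z), add(Z, Z))))))))
  →32  S(S(S(S(S(S(add(S(add(SZ, Z)), add(Z, Z))))))))
  →33  S(S(S(S(S(S(S(add(add(SZ, Z), add(Z, Z)))))))))
  →34  S(S(S(S(S(S(S(add(S(add(Z, Z)), add(Z, Z)))))))))
  →35  S(S(S(S(S(S(S(S(add(add(Z, Z), add(Z, Z))))))))))
  →36  S(S(S(S(S(S(S(S(add(Z, add(Z, Z))))))))))
  →37  S(S(S(S(S(S(S(S(add(Z, Z)))))))))
  →38  S^8(Z)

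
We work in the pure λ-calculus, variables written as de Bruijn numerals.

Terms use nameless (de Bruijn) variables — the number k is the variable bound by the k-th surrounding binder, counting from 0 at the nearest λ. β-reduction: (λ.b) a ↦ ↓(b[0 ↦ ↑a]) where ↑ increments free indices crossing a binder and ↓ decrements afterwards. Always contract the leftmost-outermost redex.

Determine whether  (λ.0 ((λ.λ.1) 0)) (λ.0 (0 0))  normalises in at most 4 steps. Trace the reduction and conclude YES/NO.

Answer: YES — reaches normal form λ.0 (0 0) in 4 ≤ 4 steps

Derivation:
  start: (λ.0 ((λ.λ.1) 0)) (λ.0 (0 0))
  [1] (λ.0 (0 0)) ((λ.λ.1) (λ.0 (0 0)))
  [2] (λ.λ.1) (λ.0 (0 0)) ((λ.λ.1) (λ.0 (0 0)) ((λ.λ.1) (λ.0 (0 0))))
  [3] (λ.λ.0 (0 0)) ((λ.λ.1) (λ.0 (0 0)) ((λ.λ.1) (λ.0 (0 0))))
  [4] λ.0 (0 0)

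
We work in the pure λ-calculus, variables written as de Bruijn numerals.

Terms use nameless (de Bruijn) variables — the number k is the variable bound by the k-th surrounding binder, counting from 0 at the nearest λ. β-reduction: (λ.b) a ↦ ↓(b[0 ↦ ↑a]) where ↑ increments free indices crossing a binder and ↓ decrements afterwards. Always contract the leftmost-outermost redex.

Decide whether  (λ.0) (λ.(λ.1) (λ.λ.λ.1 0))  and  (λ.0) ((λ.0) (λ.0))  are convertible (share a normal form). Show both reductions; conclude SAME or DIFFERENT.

Term A:
  start: (λ.0) (λ.(λ.1) (λ.λ.λ.1 0))
  step 1: λ.(λ.1) (λ.λ.λ.1 0)
  step 2: λ.0

Term B:
  start: (λ.0) ((λ.0) (λ.0))
  step 1: (λ.0) (λ.0)
  step 2: λ.0

Answer: SAME — A ⇓ λ.0, B ⇓ λ.0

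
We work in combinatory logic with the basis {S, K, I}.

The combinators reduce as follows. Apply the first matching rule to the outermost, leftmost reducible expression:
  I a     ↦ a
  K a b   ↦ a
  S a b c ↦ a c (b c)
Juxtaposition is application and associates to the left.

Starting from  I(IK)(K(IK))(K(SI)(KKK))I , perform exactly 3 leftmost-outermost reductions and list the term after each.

  start: I(IK)(K(IK))(K(SI)(KKK))I
  step 1: IK(K(IK))(K(SI)(KKK))I
  step 2: K(K(IK))(K(SI)(KKK))I
  step 3: K(IK)I

Answer: after 3 steps: K(IK)I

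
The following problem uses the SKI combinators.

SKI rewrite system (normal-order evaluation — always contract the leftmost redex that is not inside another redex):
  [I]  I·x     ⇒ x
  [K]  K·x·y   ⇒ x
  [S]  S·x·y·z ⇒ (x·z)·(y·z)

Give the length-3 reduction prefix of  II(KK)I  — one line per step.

Answer: after 3 steps: K

Derivation:
  start: II(KK)I
  →1  I(KK)I
  →2  KKI
  →3  K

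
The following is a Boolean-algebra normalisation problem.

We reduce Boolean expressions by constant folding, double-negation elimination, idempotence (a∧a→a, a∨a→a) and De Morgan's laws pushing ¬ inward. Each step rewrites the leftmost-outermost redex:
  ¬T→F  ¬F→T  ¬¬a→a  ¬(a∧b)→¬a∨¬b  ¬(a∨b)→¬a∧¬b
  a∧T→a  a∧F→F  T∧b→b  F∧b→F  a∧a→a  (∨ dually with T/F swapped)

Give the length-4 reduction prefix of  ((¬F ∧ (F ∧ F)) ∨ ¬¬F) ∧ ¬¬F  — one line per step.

Answer: after 4 steps: ¬¬F ∧ ¬¬F

Derivation:
  start: ((¬F ∧ (F ∧ F)) ∨ ¬¬F) ∧ ¬¬F
  [1] ((T ∧ (F ∧ F)) ∨ ¬¬F) ∧ ¬¬F
  [2] ((F ∧ F) ∨ ¬¬F) ∧ ¬¬F
  [3] (F ∨ ¬¬F) ∧ ¬¬F
  [4] ¬¬F ∧ ¬¬F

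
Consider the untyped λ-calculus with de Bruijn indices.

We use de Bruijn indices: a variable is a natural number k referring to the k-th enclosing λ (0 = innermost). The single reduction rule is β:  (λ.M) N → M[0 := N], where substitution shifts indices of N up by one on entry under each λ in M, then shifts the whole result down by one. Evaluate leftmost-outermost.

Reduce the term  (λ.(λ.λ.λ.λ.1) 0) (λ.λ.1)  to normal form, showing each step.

Answer: normal form = λ.λ.λ.1  (in 2 steps)

Derivation:
  start: (λ.(λ.λ.λ.λ.1) 0) (λ.λ.1)
  →1  (λ.λ.λ.λ.1) (λ.λ.1)
  →2  λ.λ.λ.1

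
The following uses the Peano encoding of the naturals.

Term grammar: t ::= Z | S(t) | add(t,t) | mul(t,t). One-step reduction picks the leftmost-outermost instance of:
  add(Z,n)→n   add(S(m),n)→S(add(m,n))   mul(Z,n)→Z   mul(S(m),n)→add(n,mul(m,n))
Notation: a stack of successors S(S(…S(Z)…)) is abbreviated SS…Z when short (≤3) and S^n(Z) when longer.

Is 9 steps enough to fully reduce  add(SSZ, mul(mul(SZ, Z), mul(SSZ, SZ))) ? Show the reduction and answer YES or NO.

Answer: YES — reaches normal form SSZ in 7 ≤ 9 steps

Working:
  start: add(SSZ, mul(mul(SZ, Z), mul(SSZ, SZ)))
  [1] S(add(SZ, mul(mul(SZ, Z), mul(SSZ, SZ))))
  [2] S(S(add(Z, mul(mul(SZ, Z), mul(SSZ, SZ)))))
  [3] S(S(mul(mul(SZ, Z), mul(SSZ, SZ))))
  [4] S(S(mul(add(Z, mul(Z, Z)), mul(SSZ, SZ))))
  [5] S(S(mul(mul(Z, Z), mul(SSZ, SZ))))
  [6] S(S(mul(Z, mul(SSZ, SZ))))
  [7] SSZ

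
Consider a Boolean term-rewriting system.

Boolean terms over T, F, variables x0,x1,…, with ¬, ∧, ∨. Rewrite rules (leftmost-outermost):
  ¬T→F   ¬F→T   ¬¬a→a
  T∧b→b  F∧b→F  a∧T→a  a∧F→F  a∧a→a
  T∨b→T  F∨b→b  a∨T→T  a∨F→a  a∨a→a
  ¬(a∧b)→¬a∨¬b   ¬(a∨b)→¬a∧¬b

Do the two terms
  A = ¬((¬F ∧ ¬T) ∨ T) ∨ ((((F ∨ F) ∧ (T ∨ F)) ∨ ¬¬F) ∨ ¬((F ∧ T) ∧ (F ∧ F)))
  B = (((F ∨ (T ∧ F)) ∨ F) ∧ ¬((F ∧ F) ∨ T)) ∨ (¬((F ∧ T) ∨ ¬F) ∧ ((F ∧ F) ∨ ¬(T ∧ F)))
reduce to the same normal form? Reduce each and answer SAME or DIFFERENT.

Term A:
  start: ¬((¬F ∧ ¬T) ∨ T) ∨ ((((F ∨ F) ∧ (T ∨ F)) ∨ ¬¬F) ∨ ¬((F ∧ T) ∧ (F ∧ F)))
  step 1: (¬(¬F ∧ ¬T) ∧ ¬T) ∨ ((((F ∨ F) ∧ (T ∨ F)) ∨ ¬¬F) ∨ ¬((F ∧ T) ∧ (F ∧ F)))
  step 2: ((¬¬F ∨ ¬¬T) ∧ ¬T) ∨ ((((F ∨ F) ∧ (T ∨ F)) ∨ ¬¬F) ∨ ¬((F ∧ T) ∧ (F ∧ F)))
  step 3: ((F ∨ ¬¬T) ∧ ¬T) ∨ ((((F ∨ F) ∧ (T ∨ F)) ∨ ¬¬F) ∨ ¬((F ∧ T) ∧ (F ∧ F)))
  step 4: (¬¬T ∧ ¬T) ∨ ((((F ∨ F) ∧ (T ∨ F)) ∨ ¬¬F) ∨ ¬((F ∧ T) ∧ (F ∧ F)))
  step 5: (T ∧ ¬T) ∨ ((((F ∨ F) ∧ (T ∨ F)) ∨ ¬¬F) ∨ ¬((F ∧ T) ∧ (F ∧ F)))
  step 6: ¬T ∨ ((((F ∨ F) ∧ (T ∨ F)) ∨ ¬¬F) ∨ ¬((F ∧ T) ∧ (F ∧ F)))
  step 7: F ∨ ((((F ∨ F) ∧ (T ∨ F)) ∨ ¬¬F) ∨ ¬((F ∧ T) ∧ (F ∧ F)))
  step 8: (((F ∨ F) ∧ (T ∨ F)) ∨ ¬¬F) ∨ ¬((F ∧ T) ∧ (F ∧ F))
  step 9: ((F ∧ (T ∨ F)) ∨ ¬¬F) ∨ ¬((F ∧ T) ∧ (F ∧ F))
  step 10: (F ∨ ¬¬F) ∨ ¬((F ∧ T) ∧ (F ∧ F))
  step 11: ¬¬F ∨ ¬((F ∧ T) ∧ (F ∧ F))
  step 12: F ∨ ¬((F ∧ T) ∧ (F ∧ F))
  step 13: ¬((F ∧ T) ∧ (F ∧ F))
  step 14: ¬(F ∧ T) ∨ ¬(F ∧ F)
  step 15: (¬F ∨ ¬T) ∨ ¬(F ∧ F)
  step 16: (T ∨ ¬T) ∨ ¬(F ∧ F)
  step 17: T ∨ ¬(F ∧ F)
  step 18: T

Term B:
  start: (((F ∨ (T ∧ F)) ∨ F) ∧ ¬((F ∧ F) ∨ T)) ∨ (¬((F ∧ T) ∨ ¬F) ∧ ((F ∧ F) ∨ ¬(T ∧ F)))
  step 1: ((F ∨ (T ∧ F)) ∧ ¬((F ∧ F) ∨ T)) ∨ (¬((F ∧ T) ∨ ¬F) ∧ ((F ∧ F) ∨ ¬(T ∧ F)))
  step 2: ((T ∧ F) ∧ ¬((F ∧ F) ∨ T)) ∨ (¬((F ∧ T) ∨ ¬F) ∧ ((F ∧ F) ∨ ¬(T ∧ F)))
  step 3: (F ∧ ¬((F ∧ F) ∨ T)) ∨ (¬((F ∧ T) ∨ ¬F) ∧ ((F ∧ F) ∨ ¬(T ∧ F)))
  step 4: F ∨ (¬((F ∧ T) ∨ ¬F) ∧ ((F ∧ F) ∨ ¬(T ∧ F)))
  step 5: ¬((F ∧ T) ∨ ¬F) ∧ ((F ∧ F) ∨ ¬(T ∧ F))
  step 6: (¬(F ∧ T) ∧ ¬¬F) ∧ ((F ∧ F) ∨ ¬(T ∧ F))
  step 7: ((¬F ∨ ¬T) ∧ ¬¬F) ∧ ((F ∧ F) ∨ ¬(T ∧ F))
  step 8: ((T ∨ ¬T) ∧ ¬¬F) ∧ ((F ∧ F) ∨ ¬(T ∧ F))
  step 9: (T ∧ ¬¬F) ∧ ((F ∧ F) ∨ ¬(T ∧ F))
  step 10: ¬¬F ∧ ((F ∧ F) ∨ ¬(T ∧ F))
  step 11: F ∧ ((F ∧ F) ∨ ¬(T ∧ F))
  step 12: F

Answer: DIFFERENT — A ⇓ T, B ⇓ F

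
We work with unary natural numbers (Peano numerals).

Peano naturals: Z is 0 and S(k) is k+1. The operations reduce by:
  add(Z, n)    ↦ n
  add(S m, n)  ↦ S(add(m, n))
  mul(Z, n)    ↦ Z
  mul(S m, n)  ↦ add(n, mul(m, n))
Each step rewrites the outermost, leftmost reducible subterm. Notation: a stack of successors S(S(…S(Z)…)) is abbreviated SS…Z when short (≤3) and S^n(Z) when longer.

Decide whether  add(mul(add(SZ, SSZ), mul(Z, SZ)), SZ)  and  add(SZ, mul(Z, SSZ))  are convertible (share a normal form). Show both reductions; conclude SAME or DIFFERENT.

Term A:
  start: add(mul(add(SZ, SSZ), mul(Z, SZ)), SZ)
  →1  add(mul(S(add(Z, SSZ)), mul(Z, SZ)), SZ)
  →2  add(add(mul(Z, SZ), mul(add(Z, SSZ), mul(Z, SZ))), SZ)
  →3  add(add(Z, mul(add(Z, SSZ), mul(Z, SZ))), SZ)
  →4  add(mul(add(Z, SSZ), mul(Z, SZ)), SZ)
  →5  add(mul(SSZ, mul(Z, SZ)), SZ)
  →6  add(add(mul(Z, SZ), mul(SZ, mul(Z, SZ))), SZ)
  →7  add(add(Z, mul(SZ, mul(Z, SZ))), SZ)
  →8  add(mul(SZ, mul(Z, SZ)), SZ)
  →9  add(add(mul(Z, SZ), mul(Z, mul(Z, SZ))), SZ)
  →10  add(add(Z, mul(Z, mul(Z, SZ))), SZ)
  →11  add(mul(Z, mul(Z, SZ)), SZ)
  →12  add(Z, SZ)
  →13  SZ

Term B:
  start: add(SZ, mul(Z, SSZ))
  →1  S(add(Z, mul(Z, SSZ)))
  →2  S(mul(Z, SSZ))
  →3  SZ

Answer: SAME — A ⇓ SZ, B ⇓ SZ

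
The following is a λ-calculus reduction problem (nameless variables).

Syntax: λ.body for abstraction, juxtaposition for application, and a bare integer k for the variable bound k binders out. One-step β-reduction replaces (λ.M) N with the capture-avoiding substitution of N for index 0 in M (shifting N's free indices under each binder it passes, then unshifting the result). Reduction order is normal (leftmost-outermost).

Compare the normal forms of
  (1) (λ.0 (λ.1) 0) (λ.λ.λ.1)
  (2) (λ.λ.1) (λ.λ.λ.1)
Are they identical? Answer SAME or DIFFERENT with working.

Term A:
  start: (λ.0 (λ.1) 0) (λ.λ.λ.1)
  [1] (λ.λ.λ.1) (λ.λ.λ.λ.1) (λ.λ.λ.1)
  [2] (λ.λ.1) (λ.λ.λ.1)
  [3] λ.λ.λ.λ.1

Term B:
  start: (λ.λ.1) (λ.λ.λ.1)
  [1] λ.λ.λ.λ.1

Answer: SAME — A ⇓ λ.λ.λ.λ.1, B ⇓ λ.λ.λ.λ.1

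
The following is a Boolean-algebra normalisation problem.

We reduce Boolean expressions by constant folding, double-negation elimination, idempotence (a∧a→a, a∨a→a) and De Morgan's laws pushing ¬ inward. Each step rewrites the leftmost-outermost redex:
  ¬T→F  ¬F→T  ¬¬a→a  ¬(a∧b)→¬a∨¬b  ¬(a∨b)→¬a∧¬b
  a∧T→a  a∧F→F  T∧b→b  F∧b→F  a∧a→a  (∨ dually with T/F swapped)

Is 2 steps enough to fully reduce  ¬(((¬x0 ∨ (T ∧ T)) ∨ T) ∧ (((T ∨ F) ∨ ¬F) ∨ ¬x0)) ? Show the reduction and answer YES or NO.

  start: ¬(((¬x0 ∨ (T ∧ T)) ∨ T) ∧ (((T ∨ F) ∨ ¬F) ∨ ¬x0))
  →1  ¬((¬x0 ∨ (T ∧ T)) ∨ T) ∨ ¬(((T ∨ F) ∨ ¬F) ∨ ¬x0)
  →2  (¬(¬x0 ∨ (T ∧ T)) ∧ ¬T) ∨ ¬(((T ∨ F) ∨ ¬F) ∨ ¬x0)

Answer: NO — after 2 steps the term is (¬(¬x0 ∨ (T ∧ T)) ∧ ¬T) ∨ ¬(((T ∨ F) ∨ ¬F) ∨ ¬x0), not yet normal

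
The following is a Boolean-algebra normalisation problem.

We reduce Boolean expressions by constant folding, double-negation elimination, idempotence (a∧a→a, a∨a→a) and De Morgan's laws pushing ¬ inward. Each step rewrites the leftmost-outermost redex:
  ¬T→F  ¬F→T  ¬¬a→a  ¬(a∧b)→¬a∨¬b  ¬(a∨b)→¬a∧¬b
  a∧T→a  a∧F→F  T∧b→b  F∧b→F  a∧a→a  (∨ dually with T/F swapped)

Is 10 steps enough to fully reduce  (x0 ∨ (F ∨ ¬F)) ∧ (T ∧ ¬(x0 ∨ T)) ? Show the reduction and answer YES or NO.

Answer: YES — reaches normal form F in 8 ≤ 10 steps

Derivation:
  start: (x0 ∨ (F ∨ ¬F)) ∧ (T ∧ ¬(x0 ∨ T))
  →1  (x0 ∨ ¬F) ∧ (T ∧ ¬(x0 ∨ T))
  →2  (x0 ∨ T) ∧ (T ∧ ¬(x0 ∨ T))
  →3  T ∧ (T ∧ ¬(x0 ∨ T))
  →4  T ∧ ¬(x0 ∨ T)
  →5  ¬(x0 ∨ T)
  →6  ¬x0 ∧ ¬T
  →7  ¬x0 ∧ F
  →8  F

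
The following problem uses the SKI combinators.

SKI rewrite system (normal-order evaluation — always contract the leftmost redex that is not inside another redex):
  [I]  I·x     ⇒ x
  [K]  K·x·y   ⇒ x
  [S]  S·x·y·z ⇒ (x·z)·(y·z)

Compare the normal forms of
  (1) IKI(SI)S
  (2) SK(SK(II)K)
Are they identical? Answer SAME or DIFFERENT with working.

Term A:
  start: IKI(SI)S
  →1  KI(SI)S
  →2  IS
  →3  S

Term B:
  start: SK(SK(II)K)
  →1  SK(KK(IIK))
  →2  SKK

Answer: DIFFERENT — A ⇓ S, B ⇓ SKK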